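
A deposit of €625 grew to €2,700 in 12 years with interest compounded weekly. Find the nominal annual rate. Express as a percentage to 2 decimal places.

12.21%

The 624-period growth factor is 2,700/625 = 4.32.
r/52 = 4.32^(1/624) − 1 ≈ 0.00234771, so r ≈ 52·0.00234771 = 12.20810%.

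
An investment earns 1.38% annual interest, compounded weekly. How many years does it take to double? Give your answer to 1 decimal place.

(1 + 0.000265385)^(52t) = 2.
52t = ln 2 / ln(1 + 0.000265385) ≈ 0.69315/0.000265349 ≈ 2612.2055.
t ≈ 50.2347.

50.2 years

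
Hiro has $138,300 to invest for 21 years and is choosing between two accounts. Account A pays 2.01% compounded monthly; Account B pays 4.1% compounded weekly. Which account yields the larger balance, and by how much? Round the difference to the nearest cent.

A: (1 + 0.001675)^252 ≈ 1.52462257177, so 138,300 × 1.52462257177 ≈ 210,855.3017.
B: (1 + 0.041/52)^1092 ≈ 2.36472265776, so 138,300 × 2.36472265776 ≈ 327,041.1436.
Difference ≈ 116,185.8419 in favor of B.

Account B, by $116,185.84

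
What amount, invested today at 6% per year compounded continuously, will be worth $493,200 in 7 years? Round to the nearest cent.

$324,055.49

P = A·e^(−rt) = 493,200·e^(−0.42).
e^(−0.42) ≈ 0.657046819815, so P ≈ 324,055.4915.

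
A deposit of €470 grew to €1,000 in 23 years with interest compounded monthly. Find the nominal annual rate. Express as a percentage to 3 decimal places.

The 276-period growth factor is 1,000/470 = 2.12766.
r/12 = 2.12766^(1/276) − 1 ≈ 0.00273933, so r ≈ 12·0.00273933 = 3.28720%.

3.287%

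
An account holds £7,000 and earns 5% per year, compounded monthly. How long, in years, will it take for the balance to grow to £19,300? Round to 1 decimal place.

(1 + 0.00416667)^(12t) = 19,300/7,000 = 2.7571.
12t·ln(1 + 0.00416667) = ln(2.7571); 12t = 1.0142/0.00415801 ≈ 243.9135.
t ≈ 20.3261 years.

20.3 years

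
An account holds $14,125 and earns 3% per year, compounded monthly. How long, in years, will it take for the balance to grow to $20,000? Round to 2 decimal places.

(1 + 0.0025)^(12t) = 20,000/14,125 = 1.4159.
12t·ln(1 + 0.0025) = ln(1.4159); 12t = 0.34779/0.00249688 ≈ 139.2882.
t ≈ 11.6074 years.

11.61 years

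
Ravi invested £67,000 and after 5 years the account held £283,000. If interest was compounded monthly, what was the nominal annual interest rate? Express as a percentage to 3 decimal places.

29.164%

The 60-period growth factor is 283,000/67,000 = 4.22388.
r/12 = 4.22388^(1/60) − 1 ≈ 0.0243032, so r ≈ 12·0.0243032 = 29.16383%.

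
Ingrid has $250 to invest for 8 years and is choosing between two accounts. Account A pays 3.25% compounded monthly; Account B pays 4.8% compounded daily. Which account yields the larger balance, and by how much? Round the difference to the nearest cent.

Account B, by $42.91

A: (1 + 0.0325/12)^96 ≈ 1.29647436, so 250 × 1.29647436 ≈ 324.1186.
B: (1 + 0.048/365)^2920 ≈ 1.46810838, so 250 × 1.46810838 ≈ 367.0271.
Difference ≈ 42.9085 in favor of B.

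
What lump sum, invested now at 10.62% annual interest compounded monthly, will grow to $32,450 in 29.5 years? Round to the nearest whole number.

Periodic rate = 10.62%/12 = 0.00885; 354 periods.
P = 32,450/(1 + 0.00885)^354 ≈ 32,450/22.626418203 ≈ 1,434.1642.

$1,434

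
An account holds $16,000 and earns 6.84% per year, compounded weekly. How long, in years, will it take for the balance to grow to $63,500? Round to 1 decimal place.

20.2 years

(1 + 0.00131538)^(52t) = 63,500/16,000 = 3.9688.
52t·ln(1 + 0.00131538) = ln(3.9688); 52t = 1.3785/0.00131452 ≈ 1048.6344.
t ≈ 20.1660 years.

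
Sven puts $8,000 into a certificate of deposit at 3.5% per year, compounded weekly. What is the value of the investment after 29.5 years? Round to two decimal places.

Growth factor = (1 + 0.035/52)^1534 ≈ 2.8071021275.
A ≈ 8,000 × 2.8071021275 ≈ 22,456.8170.

$22,456.82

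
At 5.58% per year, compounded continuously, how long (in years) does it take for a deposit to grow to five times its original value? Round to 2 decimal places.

e^(0.0558t) = 5, so 0.0558t = ln 5 ≈ 1.6094.
t ≈ 1.6094/0.0558 ≈ 28.8430.

28.84 years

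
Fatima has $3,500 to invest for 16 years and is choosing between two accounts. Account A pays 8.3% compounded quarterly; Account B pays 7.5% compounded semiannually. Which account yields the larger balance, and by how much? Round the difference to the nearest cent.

A: (1 + 0.02075)^64 ≈ 3.7225528314, so 3,500 × 3.7225528314 ≈ 13,028.9349.
B: (1 + 0.0375)^32 ≈ 3.248025067, so 3,500 × 3.248025067 ≈ 11,368.0877.
Difference ≈ 1,660.8472 in favor of A.

Account A, by $1,660.85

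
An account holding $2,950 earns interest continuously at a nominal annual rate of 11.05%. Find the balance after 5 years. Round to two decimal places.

A = P·e^(rt) = 2,950·e^(0.1105·5) = 2,950·e^0.5525.
e^0.5525 ≈ 1.737591571, so A ≈ 5,125.8951.

$5,125.90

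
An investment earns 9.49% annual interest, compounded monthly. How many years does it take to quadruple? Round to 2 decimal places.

14.67 years

(1 + 0.00790833)^(12t) = 4.
12t = ln 4 / ln(1 + 0.00790833) ≈ 1.3863/0.00787723 ≈ 175.9876.
t ≈ 14.6656.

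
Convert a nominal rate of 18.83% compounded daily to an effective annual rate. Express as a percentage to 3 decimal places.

20.714%

One year is 365 periods at 0.00051589 each: (1 + 0.00051589)^365 ≈ 1.207137.
EAR = 1.207137 − 1 ≈ 20.71370%.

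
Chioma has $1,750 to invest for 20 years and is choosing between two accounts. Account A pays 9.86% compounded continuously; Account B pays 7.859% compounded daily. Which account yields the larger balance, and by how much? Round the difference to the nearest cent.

Account A, by $4,148.44

Account A growth factor: e^(0.0986·20) = e^1.972 ≈ 7.1850321922; balance ≈ 12,573.8063.
Account B growth factor: (1 + 0.07859/365)^7300 ≈ 4.81449331; balance ≈ 8,425.3633.
Account A is larger by 4,148.4430.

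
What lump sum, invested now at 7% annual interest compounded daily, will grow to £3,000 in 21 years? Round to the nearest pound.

£690

Growth factor = (1 + 0.07/365)^7665 ≈ 4.348622199.
P = 3,000/4.348622199 ≈ 689.8737.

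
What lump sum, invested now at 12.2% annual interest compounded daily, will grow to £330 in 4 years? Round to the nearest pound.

£203

Growth factor = (1 + 0.122/365)^1460 ≈ 1.62892203.
P = 330/1.62892203 ≈ 202.5880.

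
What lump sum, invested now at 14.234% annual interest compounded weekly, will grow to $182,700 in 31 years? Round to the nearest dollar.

$2,229

Growth factor = (1 + 0.14234/52)^1612 ≈ 81.9829876798.
P = 182,700/81.9829876798 ≈ 2,228.5111.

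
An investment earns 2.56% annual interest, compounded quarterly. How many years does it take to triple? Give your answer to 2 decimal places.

43.05 years

(1 + 0.0064)^(4t) = 3.
4t = ln 3 / ln(1 + 0.0064) ≈ 1.0986/0.00637961 ≈ 172.2069.
t ≈ 43.0517.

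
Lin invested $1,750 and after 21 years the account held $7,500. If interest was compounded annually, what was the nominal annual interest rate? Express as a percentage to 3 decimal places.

The 21-period growth factor is 7,500/1,750 = 4.28571.
r = 4.28571^(1/21) − 1 ≈ 0.071757, i.e. 7.17570%.

7.176%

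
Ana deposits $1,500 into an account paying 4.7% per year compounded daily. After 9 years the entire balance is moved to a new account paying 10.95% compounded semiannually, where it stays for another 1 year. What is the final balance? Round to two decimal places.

Phase 1: 1,500·(1 + 0.047/365)^3285 ≈ 2,289.7391.
Phase 2: 2,289.7391·(1 + 0.05475)^2 ≈ 2,547.3292.

$2,547.33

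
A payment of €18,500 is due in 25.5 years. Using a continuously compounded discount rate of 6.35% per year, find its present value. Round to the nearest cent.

€3,663.87

P = A·e^(−rt) = 18,500·e^(−1.61925).
e^(−1.61925) ≈ 0.19804717878, so P ≈ 3,663.8728.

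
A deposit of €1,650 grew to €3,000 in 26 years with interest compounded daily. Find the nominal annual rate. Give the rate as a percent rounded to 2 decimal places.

The 9490-period growth factor is 3,000/1,650 = 1.81818.
r/365 = 1.81818^(1/9490) − 1 ≈ 0.0000629985, so r ≈ 365·0.0000629985 = 2.29945%.

2.30%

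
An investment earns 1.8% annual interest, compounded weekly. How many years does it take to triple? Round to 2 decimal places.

(1 + 0.000346154)^(52t) = 3.
52t = ln 3 / ln(1 + 0.000346154) ≈ 1.0986/0.000346094 ≈ 3174.3181.
t ≈ 61.0446.

61.04 years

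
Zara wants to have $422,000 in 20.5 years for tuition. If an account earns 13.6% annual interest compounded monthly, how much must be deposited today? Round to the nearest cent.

Periodic rate = 13.6%/12 = 0.0113333; 246 periods.
P = 422,000/(1 + 0.136/12)^246 ≈ 422,000/15.9956961515 ≈ 26,382.0965.

$26,382.10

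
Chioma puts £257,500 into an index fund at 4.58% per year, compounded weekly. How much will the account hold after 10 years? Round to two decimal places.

£407,002.02

Periodic rate = 4.58%/52 = 0.000880769; periods = 52·10 = 520.
A = 257,500·(1 + 0.0458/52)^520 ≈ 257,500·1.58059035902 ≈ 407,002.0174.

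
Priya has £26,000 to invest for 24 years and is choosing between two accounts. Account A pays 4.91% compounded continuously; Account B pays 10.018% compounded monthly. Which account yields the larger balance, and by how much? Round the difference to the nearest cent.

Account A growth factor: e^(0.0491·24) = e^1.1784 ≈ 3.2491713675; balance ≈ 84,478.4556.
Account B growth factor: (1 + 0.10018/12)^288 ≈ 10.9609556963; balance ≈ 284,984.8481.
Account B is larger by 200,506.3925.

Account B, by £200,506.39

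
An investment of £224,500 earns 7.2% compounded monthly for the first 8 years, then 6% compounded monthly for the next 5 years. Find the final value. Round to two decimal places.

After 8 years at 7.2%: 224,500 × 1.77584946636 ≈ 398,678.2052.
Then 5 years at 6%: 398,678.2052 × 1.34885015255 ≈ 537,757.1579.

£537,757.16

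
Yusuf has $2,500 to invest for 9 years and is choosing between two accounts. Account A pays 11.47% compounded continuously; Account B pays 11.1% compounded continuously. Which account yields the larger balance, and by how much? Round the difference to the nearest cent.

Account A growth factor: e^(0.1147·9) = e^1.0323 ≈ 2.807515701; balance ≈ 7,018.7893.
Account B growth factor: e^(0.111·9) = e^0.999 ≈ 2.715564905; balance ≈ 6,788.9123.
Account A is larger by 229.8770.

Account A, by $229.88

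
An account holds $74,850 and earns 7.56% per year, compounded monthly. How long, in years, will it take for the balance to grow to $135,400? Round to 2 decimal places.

We need (1 + 0.0063)^(12t) = 1.809, so 12t = ln 1.809 / ln 1.0063 ≈ 94.3829.
t ≈ 94.3829/12 = 7.8652 years.

7.87 years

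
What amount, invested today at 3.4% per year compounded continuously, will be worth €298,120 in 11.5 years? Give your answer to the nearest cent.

€201,642.45

P = A·e^(−rt) = 298,120·e^(−0.391).
e^(−0.391) ≈ 0.676380156039, so P ≈ 201,642.4521.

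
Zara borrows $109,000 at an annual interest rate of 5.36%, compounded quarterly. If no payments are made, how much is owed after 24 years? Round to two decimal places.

$391,194.64

Growth factor = (1 + 0.0134)^96 ≈ 3.58894163459.
A ≈ 109,000 × 3.58894163459 ≈ 391,194.6382.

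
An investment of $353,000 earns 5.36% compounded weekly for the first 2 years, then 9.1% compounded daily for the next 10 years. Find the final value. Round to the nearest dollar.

$976,036

Phase 1: 353,000·(1 + 0.0536/52)^104 ≈ 392,922.6785.
Phase 2: 392,922.6785·(1 + 0.091/365)^3650 ≈ 976,035.9562.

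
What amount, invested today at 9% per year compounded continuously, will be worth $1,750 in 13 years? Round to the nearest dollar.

$543

P = A·e^(−rt) = 1,750·e^(−1.17).
e^(−1.17) ≈ 0.3103669413, so P ≈ 543.1421.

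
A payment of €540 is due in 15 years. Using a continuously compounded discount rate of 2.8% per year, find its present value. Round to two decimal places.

€354.81

P = A·e^(−rt) = 540·e^(−0.42).
e^(−0.42) ≈ 0.65704682, so P ≈ 354.8053.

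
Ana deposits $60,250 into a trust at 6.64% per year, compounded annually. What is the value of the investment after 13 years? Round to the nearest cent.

Annual rate = 6.64% = 0.0664; years = 13.
A = 60,250·(1 + 0.0664)^13 ≈ 60,250·2.30654415711 ≈ 138,969.2855.

$138,969.29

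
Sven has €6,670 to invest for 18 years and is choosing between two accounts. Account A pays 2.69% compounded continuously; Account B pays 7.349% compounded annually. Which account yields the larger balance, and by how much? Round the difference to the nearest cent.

Account B, by €13,080.48

Account A growth factor: e^(0.0269·18) = e^0.4842 ≈ 1.6228761884; balance ≈ 10,824.5842.
Account B growth factor: (1 + 0.07349)^18 ≈ 3.5839674515; balance ≈ 23,905.0629.
Account B is larger by 13,080.4787.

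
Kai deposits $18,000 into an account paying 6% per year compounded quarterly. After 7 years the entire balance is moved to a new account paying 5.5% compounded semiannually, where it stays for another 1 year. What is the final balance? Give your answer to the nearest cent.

$28,832.70

After 7 years at 6%: 18,000 × 1.5172221801 ≈ 27,309.9992.
Then 1 years at 5.5%: 27,309.9992 × 1.05575625 ≈ 28,832.7024.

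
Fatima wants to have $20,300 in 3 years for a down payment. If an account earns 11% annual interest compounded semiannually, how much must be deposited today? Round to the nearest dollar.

$14,722

Growth factor = (1 + 0.055)^6 ≈ 1.3788428068.
P = 20,300/1.3788428068 ≈ 14,722.4904.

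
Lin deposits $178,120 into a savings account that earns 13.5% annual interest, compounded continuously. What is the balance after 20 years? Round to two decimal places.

A = P·e^(rt) = 178,120·e^(0.135·20) = 178,120·e^2.7.
e^2.7 ≈ 14.87973172487, so A ≈ 2,650,377.8148.

$2,650,377.81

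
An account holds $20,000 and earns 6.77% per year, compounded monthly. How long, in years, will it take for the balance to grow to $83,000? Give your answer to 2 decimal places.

21.08 years

(1 + 0.00564167)^(12t) = 83,000/20,000 = 4.15.
12t·ln(1 + 0.00564167) = ln(4.15); 12t = 1.4231/0.00562581 ≈ 252.9605.
t ≈ 21.0800 years.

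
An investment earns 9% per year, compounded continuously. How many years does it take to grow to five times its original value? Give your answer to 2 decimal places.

17.88 years

e^(0.09t) = 5, so 0.09t = ln 5 ≈ 1.6094.
t ≈ 1.6094/0.09 ≈ 17.8826.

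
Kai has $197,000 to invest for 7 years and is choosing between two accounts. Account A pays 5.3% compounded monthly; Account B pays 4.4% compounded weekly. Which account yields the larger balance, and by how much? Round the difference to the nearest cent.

Account A, by $17,232.76

Account A growth factor: (1 + 0.053/12)^84 ≈ 1.44799973757; balance ≈ 285,255.9483.
Account B growth factor: (1 + 0.044/52)^364 ≈ 1.36052379063; balance ≈ 268,023.1868.
Account A is larger by 17,232.7615.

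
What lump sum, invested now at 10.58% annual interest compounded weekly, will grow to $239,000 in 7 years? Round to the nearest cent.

Periodic rate = 10.58%/52 = 0.00203462; 364 periods.
P = 239,000/(1 + 0.1058/52)^364 ≈ 239,000/2.0956161231 ≈ 114,047.6051.

$114,047.61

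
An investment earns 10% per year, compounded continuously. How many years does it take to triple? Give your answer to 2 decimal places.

e^(0.1t) = 3, so 0.1t = ln 3 ≈ 1.0986.
t ≈ 1.0986/0.1 ≈ 10.9861.

10.99 years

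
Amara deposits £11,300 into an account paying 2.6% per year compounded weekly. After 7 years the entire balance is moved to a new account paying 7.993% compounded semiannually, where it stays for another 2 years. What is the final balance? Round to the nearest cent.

After 7 years at 2.6%: 11,300 × 1.1995596309 ≈ 13,555.0238.
Then 2 years at 7.993%: 13,555.0238 × 1.169701087 ≈ 15,855.3261.

£15,855.33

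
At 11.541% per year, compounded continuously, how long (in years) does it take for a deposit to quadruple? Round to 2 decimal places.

12.01 years

e^(0.11541t) = 4, so 0.11541t = ln 4 ≈ 1.3863.
t ≈ 1.3863/0.11541 ≈ 12.0119.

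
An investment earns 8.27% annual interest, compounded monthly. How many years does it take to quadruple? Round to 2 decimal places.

(1 + 0.00689167)^(12t) = 4.
12t = ln 4 / ln(1 + 0.00689167) ≈ 1.3863/0.00686803 ≈ 201.8475.
t ≈ 16.8206.

16.82 years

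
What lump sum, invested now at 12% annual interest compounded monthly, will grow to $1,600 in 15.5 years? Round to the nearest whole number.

Growth factor = (1 + 0.01)^186 ≈ 6.364664616.
P = 1,600/6.364664616 ≈ 251.3880.

$251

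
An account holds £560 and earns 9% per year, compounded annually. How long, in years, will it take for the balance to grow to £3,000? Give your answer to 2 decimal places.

19.48 years

(1 + 0.09)^t = 3,000/560 = 5.3571.
t·ln(1 + 0.09) = ln(5.3571); t = 1.6784/0.0861777 ≈ 19.4764.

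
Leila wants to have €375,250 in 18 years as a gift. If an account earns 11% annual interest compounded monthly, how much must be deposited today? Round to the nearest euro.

€52,280

Periodic rate = 11%/12 = 0.00916667; 216 periods.
P = 375,250/(1 + 0.11/12)^216 ≈ 375,250/7.1777077688 ≈ 52,279.9217.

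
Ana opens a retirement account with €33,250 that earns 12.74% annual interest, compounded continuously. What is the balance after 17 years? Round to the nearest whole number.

€289,992

A = P·e^(rt) = 33,250·e^(0.1274·17) = 33,250·e^2.1658.
e^2.1658 ≈ 8.7215763878, so A ≈ 289,992.4149.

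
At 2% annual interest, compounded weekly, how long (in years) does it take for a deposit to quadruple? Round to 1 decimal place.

(1 + 0.000384615)^(52t) = 4.
52t = ln 4 / ln(1 + 0.000384615) ≈ 1.3863/0.000384541 ≈ 3605.0584.
t ≈ 69.3280.

69.3 years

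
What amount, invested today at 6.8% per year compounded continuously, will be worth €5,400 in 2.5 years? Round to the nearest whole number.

€4,556

P = A·e^(−rt) = 5,400·e^(−0.17).
e^(−0.17) ≈ 0.8436648166, so P ≈ 4,555.7900.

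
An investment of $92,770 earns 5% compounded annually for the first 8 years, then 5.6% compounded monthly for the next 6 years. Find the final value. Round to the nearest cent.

$191,648.52

After 8 years at 5%: 92,770 × 1.47745544379 ≈ 137,063.5415.
Then 6 years at 5.6%: 137,063.5415 × 1.39824577154 ≈ 191,648.5174.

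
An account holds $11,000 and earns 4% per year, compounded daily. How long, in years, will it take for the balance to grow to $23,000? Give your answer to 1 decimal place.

18.4 years

(1 + 0.000109589)^(365t) = 23,000/11,000 = 2.0909.
365t·ln(1 + 0.000109589) = ln(2.0909); 365t = 0.7376/0.000109583 ≈ 6730.9591.
t ≈ 18.4410 years.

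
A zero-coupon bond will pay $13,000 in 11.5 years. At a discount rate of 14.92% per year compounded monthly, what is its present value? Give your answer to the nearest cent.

Growth factor = (1 + 0.1492/12)^138 ≈ 5.5026018328.
P = 13,000/5.5026018328 ≈ 2,362.5187.

$2,362.52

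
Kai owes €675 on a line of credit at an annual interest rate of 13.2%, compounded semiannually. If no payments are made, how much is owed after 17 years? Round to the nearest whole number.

€5,930

Growth factor = (1 + 0.066)^34 ≈ 8.785064602.
A ≈ 675 × 8.785064602 ≈ 5,929.9186.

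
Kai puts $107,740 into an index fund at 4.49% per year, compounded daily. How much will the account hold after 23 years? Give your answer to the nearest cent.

Periodic rate = 4.49%/365 = 0.000123014; periods = 365·23 = 8395.
A = 107,740·(1 + 0.0449/365)^8395 ≈ 107,740·2.80846055235 ≈ 302,583.5399.

$302,583.54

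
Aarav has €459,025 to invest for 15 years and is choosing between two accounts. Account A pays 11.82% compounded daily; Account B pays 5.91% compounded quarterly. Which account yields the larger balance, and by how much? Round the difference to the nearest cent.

Account A, by €1,595,509.92

Account A growth factor: (1 + 0.1182/365)^5475 ≈ 5.886802504133; balance ≈ 2,702,189.5195.
Account B growth factor: (1 + 0.014775)^60 ≈ 2.410935346056; balance ≈ 1,106,679.5972.
Account A is larger by 1,595,509.9222.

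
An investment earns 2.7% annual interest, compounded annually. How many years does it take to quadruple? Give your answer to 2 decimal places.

52.03 years

(1 + 0.027)^t = 4.
t = ln 4 / ln(1 + 0.027) ≈ 1.3863/0.0266419 ≈ 52.0343.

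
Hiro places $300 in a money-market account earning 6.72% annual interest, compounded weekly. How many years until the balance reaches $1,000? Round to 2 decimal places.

17.93 years

We need (1 + 0.00129231)^(52t) = 3.3333, so 52t = ln 3.3333 / ln 1.001292 ≈ 932.2475.
t ≈ 932.2475/52 = 17.9278 years.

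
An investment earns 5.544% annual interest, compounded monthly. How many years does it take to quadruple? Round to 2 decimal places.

(1 + 0.00462)^(12t) = 4.
12t = ln 4 / ln(1 + 0.00462) ≈ 1.3863/0.00460936 ≈ 300.7563.
t ≈ 25.0630.

25.06 years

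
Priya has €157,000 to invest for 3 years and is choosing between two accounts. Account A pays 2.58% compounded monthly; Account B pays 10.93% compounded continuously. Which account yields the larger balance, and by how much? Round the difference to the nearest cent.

Account B, by €48,303.52

A: (1 + 0.00215)^36 ≈ 1.08038441116, so 157,000 × 1.08038441116 ≈ 169,620.3526.
B: e^(0.1093·3) = e^0.3279 ≈ 1.38805016033, so 157,000 × 1.38805016033 ≈ 217,923.8752.
Difference ≈ 48,303.5226 in favor of B.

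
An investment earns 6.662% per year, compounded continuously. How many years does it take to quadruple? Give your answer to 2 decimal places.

e^(0.06662t) = 4, so 0.06662t = ln 4 ≈ 1.3863.
t ≈ 1.3863/0.06662 ≈ 20.8090.

20.81 years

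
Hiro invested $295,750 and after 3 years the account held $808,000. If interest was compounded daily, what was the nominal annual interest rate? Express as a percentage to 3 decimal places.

33.517%

The 1095-period growth factor is 808,000/295,750 = 2.73204.
r/365 = 2.73204^(1/1095) − 1 ≈ 0.000918273, so r ≈ 365·0.000918273 = 33.51696%.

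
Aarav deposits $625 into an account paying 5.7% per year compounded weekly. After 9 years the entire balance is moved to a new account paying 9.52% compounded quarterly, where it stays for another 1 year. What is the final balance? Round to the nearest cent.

After 9 years at 5.7%: 625 × 1.669825353 ≈ 1,043.6408.
Then 1 years at 9.52%: 1,043.6408 × 1.098652886 ≈ 1,146.5990.

$1,146.60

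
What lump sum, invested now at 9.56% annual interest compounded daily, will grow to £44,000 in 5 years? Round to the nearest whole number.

£27,283

Growth factor = (1 + 0.0956/365)^1825 ≈ 1.6127445427.
P = 44,000/1.6127445427 ≈ 27,282.6842.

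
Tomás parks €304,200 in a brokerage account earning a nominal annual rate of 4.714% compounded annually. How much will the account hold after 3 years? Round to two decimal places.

€349,279.79

Growth factor = (1 + 0.04714)^3 ≈ 1.14819129235.
A ≈ 304,200 × 1.14819129235 ≈ 349,279.7911.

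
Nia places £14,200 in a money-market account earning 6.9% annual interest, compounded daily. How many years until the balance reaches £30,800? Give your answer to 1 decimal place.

We need (1 + 0.000189041)^(365t) = 2.169, so 365t = ln 2.169 / ln 1.000189 ≈ 4096.1776.
t ≈ 4096.1776/365 = 11.2224 years.

11.2 years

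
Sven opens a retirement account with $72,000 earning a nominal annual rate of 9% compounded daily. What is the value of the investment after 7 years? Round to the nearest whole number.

$135,177

Growth factor = (1 + 0.09/365)^2555 ≈ 1.87746477257.
A ≈ 72,000 × 1.87746477257 ≈ 135,177.4636.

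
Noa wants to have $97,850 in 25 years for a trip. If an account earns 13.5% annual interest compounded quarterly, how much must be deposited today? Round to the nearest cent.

Growth factor = (1 + 0.03375)^100 ≈ 27.640904857.
P = 97,850/27.640904857 ≈ 3,540.0433.

$3,540.04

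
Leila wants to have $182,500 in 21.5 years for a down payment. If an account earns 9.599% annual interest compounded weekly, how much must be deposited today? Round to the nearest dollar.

Periodic rate = 9.599%/52 = 0.00184596; 1118 periods.
P = 182,500/(1 + 0.09599/52)^1118 ≈ 182,500/7.860753815 ≈ 23,216.6029.

$23,217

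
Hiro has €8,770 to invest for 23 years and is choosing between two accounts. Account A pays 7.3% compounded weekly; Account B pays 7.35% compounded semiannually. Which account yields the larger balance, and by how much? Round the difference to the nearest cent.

Account A growth factor: (1 + 0.073/52)^1196 ≈ 5.3538855749; balance ≈ 46,953.5765.
Account B growth factor: (1 + 0.03675)^46 ≈ 5.2602456472; balance ≈ 46,132.3543.
Account A is larger by 821.2222.

Account A, by €821.22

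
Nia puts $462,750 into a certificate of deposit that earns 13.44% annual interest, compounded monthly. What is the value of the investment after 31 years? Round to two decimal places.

Growth factor = (1 + 0.0112)^372 ≈ 63.006690596026.
A ≈ 462,750 × 63.006690596026 ≈ 29,156,346.0733.

$29,156,346.07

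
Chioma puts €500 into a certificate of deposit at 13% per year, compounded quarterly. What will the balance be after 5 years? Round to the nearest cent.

Growth factor = (1 + 0.0325)^20 ≈ 1.89583792.
A ≈ 500 × 1.89583792 ≈ 947.9190.

€947.92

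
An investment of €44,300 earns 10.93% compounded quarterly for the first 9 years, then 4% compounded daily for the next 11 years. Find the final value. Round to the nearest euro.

After 9 years at 10.93%: 44,300 × 2.63926406996 ≈ 116,919.3983.
Then 11 years at 4%: 116,919.3983 × 1.55266978656 ≈ 181,537.2172.

€181,537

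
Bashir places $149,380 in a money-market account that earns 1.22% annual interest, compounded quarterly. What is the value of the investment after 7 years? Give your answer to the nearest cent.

Periodic rate = 1.22%/4 = 0.00305; periods = 4·7 = 28.
A = 149,380·(1 + 0.00305)^28 ≈ 149,380·1.0890110918 ≈ 162,676.4769.

$162,676.48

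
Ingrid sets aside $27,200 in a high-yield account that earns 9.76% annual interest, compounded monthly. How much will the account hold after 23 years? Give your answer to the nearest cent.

Periodic rate = 9.76%/12 = 0.00813333; periods = 12·23 = 276.
A = 27,200·(1 + 0.0976/12)^276 ≈ 27,200·9.35321697243 ≈ 254,407.5017.

$254,407.50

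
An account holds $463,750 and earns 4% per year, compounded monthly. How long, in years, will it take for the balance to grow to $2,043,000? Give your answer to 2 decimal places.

37.13 years

We need (1 + 0.00333333)^(12t) = 4.4054, so 12t = ln 4.4054 / ln 1.003333 ≈ 445.5897.
t ≈ 445.5897/12 = 37.1325 years.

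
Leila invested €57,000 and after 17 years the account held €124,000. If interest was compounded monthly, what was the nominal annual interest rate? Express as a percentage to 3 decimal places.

4.581%

The 204-period growth factor is 124,000/57,000 = 2.17544.
r/12 = 2.17544^(1/204) − 1 ≈ 0.00381722, so r ≈ 12·0.00381722 = 4.58066%.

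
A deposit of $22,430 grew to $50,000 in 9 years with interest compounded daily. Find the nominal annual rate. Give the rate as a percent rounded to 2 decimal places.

8.91%

(1 + r/365)^3285 = 50,000/22,430 = 2.22916.
1 + r/365 = 2.22916^(1/3285) ≈ 1.000244, so r/365 ≈ 0.000244055.
r ≈ 365·0.000244055 = 8.90802%.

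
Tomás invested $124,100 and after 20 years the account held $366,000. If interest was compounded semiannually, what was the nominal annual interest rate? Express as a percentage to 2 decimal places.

5.48%

(1 + r/2)^40 = 366,000/124,100 = 2.94923.
1 + r/2 = 2.94923^(1/40) ≈ 1.027408, so r/2 ≈ 0.0274075.
r ≈ 2·0.0274075 = 5.48150%.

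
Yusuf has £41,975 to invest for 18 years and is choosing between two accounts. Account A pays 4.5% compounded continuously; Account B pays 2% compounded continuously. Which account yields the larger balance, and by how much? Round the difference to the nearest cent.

Account A, by £34,191.94

Account A growth factor: e^(0.045·18) = e^0.81 ≈ 2.2479079867; balance ≈ 94,355.9377.
Account B growth factor: e^(0.02·18) = e^0.36 ≈ 1.4333294146; balance ≈ 60,164.0022.
Account A is larger by 34,191.9356.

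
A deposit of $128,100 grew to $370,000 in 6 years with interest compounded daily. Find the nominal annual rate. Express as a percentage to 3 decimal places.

17.682%

(1 + r/365)^2190 = 370,000/128,100 = 2.88837.
1 + r/365 = 2.88837^(1/2190) ≈ 1.000484, so r/365 ≈ 0.000484451.
r ≈ 365·0.000484451 = 17.68248%.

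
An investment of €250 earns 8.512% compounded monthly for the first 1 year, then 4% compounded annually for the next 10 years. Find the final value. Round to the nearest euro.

€403

Phase 1: 250·(1 + 0.08512/12)^12 ≈ 272.1302.
Phase 2: 272.1302·(1 + 0.04)^10 ≈ 402.8191.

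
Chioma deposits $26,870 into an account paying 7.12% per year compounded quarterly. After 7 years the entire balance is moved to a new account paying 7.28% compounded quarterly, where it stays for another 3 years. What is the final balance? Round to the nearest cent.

$54,678.08

Phase 1: 26,870·(1 + 0.0178)^28 ≈ 44,036.8423.
Phase 2: 44,036.8423·(1 + 0.0182)^12 ≈ 54,678.0833.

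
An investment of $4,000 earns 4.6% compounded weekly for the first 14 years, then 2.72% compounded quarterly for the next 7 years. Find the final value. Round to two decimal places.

$9,205.17

After 14 years at 4.6%: 4,000 × 1.903540021 ≈ 7,614.1601.
Then 7 years at 2.72%: 7,614.1601 × 1.208954045 ≈ 9,205.1696.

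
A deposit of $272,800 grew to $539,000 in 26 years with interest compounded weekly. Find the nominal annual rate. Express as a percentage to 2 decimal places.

2.62%

(1 + r/52)^1352 = 539,000/272,800 = 1.97581.
1 + r/52 = 1.97581^(1/1352) ≈ 1.000504, so r/52 ≈ 0.000503808.
r ≈ 52·0.000503808 = 2.61980%.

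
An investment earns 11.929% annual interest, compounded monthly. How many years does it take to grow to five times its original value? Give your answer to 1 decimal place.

13.6 years

(1 + 0.00994083)^(12t) = 5.
12t = ln 5 / ln(1 + 0.00994083) ≈ 1.6094/0.00989175 ≈ 162.7051.
t ≈ 13.5588.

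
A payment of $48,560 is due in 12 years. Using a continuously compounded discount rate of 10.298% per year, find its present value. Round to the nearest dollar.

P = A·e^(−rt) = 48,560·e^(−1.23576).
e^(−1.23576) ≈ 0.29061381192, so P ≈ 14,112.2067.

$14,112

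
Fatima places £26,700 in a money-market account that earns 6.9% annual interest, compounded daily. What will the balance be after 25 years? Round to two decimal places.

£149,829.88

Growth factor = (1 + 0.069/365)^9125 ≈ 5.61160610957.
A ≈ 26,700 × 5.61160610957 ≈ 149,829.8831.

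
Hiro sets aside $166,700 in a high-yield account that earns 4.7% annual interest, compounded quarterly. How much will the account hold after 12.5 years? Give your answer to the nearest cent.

Growth factor = (1 + 0.01175)^50 ≈ 1.79333181471.
A ≈ 166,700 × 1.79333181471 ≈ 298,948.4135.

$298,948.41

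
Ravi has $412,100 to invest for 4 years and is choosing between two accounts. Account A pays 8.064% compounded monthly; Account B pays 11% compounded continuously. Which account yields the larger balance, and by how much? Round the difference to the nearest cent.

Account B, by $71,515.16

A: (1 + 0.00672)^48 ≈ 1.37916884224, so 412,100 × 1.37916884224 ≈ 568,355.4799.
B: e^(0.11·4) = e^0.44 ≈ 1.55270721851, so 412,100 × 1.55270721851 ≈ 639,870.6447.
Difference ≈ 71,515.1649 in favor of B.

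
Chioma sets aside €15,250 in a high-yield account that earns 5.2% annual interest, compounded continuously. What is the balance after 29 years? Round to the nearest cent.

A = P·e^(rt) = 15,250·e^(0.052·29) = 15,250·e^1.508.
e^1.508 ≈ 4.5176863802, so A ≈ 68,894.7173.

€68,894.72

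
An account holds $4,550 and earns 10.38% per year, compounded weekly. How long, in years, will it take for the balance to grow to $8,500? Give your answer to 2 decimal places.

6.03 years

(1 + 0.00199615)^(52t) = 8,500/4,550 = 1.8681.
52t·ln(1 + 0.00199615) = ln(1.8681); 52t = 0.62494/0.00199416 ≈ 313.3839.
t ≈ 6.0266 years.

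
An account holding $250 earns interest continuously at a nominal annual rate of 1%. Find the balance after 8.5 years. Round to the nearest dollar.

$272

A = P·e^(rt) = 250·e^(0.01·8.5) = 250·e^0.085.
e^0.085 ≈ 1.08871707, so A ≈ 272.1793.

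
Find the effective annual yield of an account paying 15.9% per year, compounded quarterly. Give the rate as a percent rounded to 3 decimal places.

16.873%

EAR = (1 + 15.9%/4)^4 − 1 = (1 + 0.03975)^4 − 1.
(1 + 0.03975)^4 ≈ 1.168734, so EAR ≈ 16.87341%.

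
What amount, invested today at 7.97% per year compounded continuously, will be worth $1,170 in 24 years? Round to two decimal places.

P = A·e^(−rt) = 1,170·e^(−1.9128).
e^(−1.9128) ≈ 0.1476663414, so P ≈ 172.7696.

$172.77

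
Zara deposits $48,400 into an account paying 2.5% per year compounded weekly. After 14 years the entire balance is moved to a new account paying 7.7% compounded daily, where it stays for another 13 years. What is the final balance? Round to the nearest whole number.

$186,851

Phase 1: 48,400·(1 + 0.025/52)^728 ≈ 68,677.0928.
Phase 2: 68,677.0928·(1 + 0.077/365)^4745 ≈ 186,850.7437.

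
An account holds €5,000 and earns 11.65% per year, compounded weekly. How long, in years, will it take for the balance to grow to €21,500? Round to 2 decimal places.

12.53 years

(1 + 0.00224038)^(52t) = 21,500/5,000 = 4.3.
52t·ln(1 + 0.00224038) = ln(4.3); 52t = 1.4586/0.00223788 ≈ 651.7847.
t ≈ 12.5343 years.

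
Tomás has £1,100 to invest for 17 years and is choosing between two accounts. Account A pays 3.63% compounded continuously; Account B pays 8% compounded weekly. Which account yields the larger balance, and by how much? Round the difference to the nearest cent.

Account B, by £2,242.44

Account A growth factor: e^(0.0363·17) = e^0.6171 ≈ 1.85354496; balance ≈ 2,038.8995.
Account B growth factor: (1 + 0.08/52)^884 ≈ 3.892123587; balance ≈ 4,281.3359.
Account B is larger by 2,242.4365.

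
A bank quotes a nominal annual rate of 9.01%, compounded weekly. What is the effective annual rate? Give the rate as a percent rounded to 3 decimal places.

EAR = (1 + 9.01%/52)^52 − 1 = (1 + 0.00173269)^52 − 1.
(1 + 0.00173269)^52 ≈ 1.094198, so EAR ≈ 9.41984%.

9.420%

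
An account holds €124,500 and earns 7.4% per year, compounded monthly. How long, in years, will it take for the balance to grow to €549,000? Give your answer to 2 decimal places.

We need (1 + 0.00616667)^(12t) = 4.4096, so 12t = ln 4.4096 / ln 1.006167 ≈ 241.3562.
t ≈ 241.3562/12 = 20.1130 years.

20.11 years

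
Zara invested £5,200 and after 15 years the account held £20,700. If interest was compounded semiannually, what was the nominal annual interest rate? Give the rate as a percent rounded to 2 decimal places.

9.43%

(1 + r/2)^30 = 20,700/5,200 = 3.98077.
1 + r/2 = 3.98077^(1/30) ≈ 1.047126, so r/2 ≈ 0.0471259.
r ≈ 2·0.0471259 = 9.42518%.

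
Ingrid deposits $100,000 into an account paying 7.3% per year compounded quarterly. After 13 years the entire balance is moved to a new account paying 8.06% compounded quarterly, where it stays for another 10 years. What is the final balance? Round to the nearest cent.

$568,841.31

After 13 years at 7.3%: 100,000 × 2.56111910257 ≈ 256,111.9103.
Then 10 years at 8.06%: 256,111.9103 × 2.22106544804 ≈ 568,841.3147.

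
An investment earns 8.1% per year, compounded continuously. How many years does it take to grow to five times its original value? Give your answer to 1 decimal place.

e^(0.081t) = 5, so 0.081t = ln 5 ≈ 1.6094.
t ≈ 1.6094/0.081 ≈ 19.8696.

19.9 years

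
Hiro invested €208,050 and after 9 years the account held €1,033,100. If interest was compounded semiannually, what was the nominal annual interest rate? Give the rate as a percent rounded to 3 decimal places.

18.623%

(1 + r/2)^18 = 1,033,100/208,050 = 4.96563.
1 + r/2 = 4.96563^(1/18) ≈ 1.093113, so r/2 ≈ 0.0931135.
r ≈ 2·0.0931135 = 18.62270%.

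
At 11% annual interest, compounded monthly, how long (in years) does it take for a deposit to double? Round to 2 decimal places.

(1 + 0.00916667)^(12t) = 2.
12t = ln 2 / ln(1 + 0.00916667) ≈ 0.69315/0.00912491 ≈ 75.9621.
t ≈ 6.3302.

6.33 years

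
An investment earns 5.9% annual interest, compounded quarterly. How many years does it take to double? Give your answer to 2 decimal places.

(1 + 0.01475)^(4t) = 2.
4t = ln 2 / ln(1 + 0.01475) ≈ 0.69315/0.0146423 ≈ 47.3388.
t ≈ 11.8347.

11.83 years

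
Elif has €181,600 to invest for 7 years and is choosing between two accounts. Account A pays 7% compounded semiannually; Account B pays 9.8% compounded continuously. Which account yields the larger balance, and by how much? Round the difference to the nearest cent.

Account B, by €66,658.47

Account A growth factor: (1 + 0.035)^14 ≈ 1.61869452247; balance ≈ 293,954.9253.
Account B growth factor: e^(0.098·7) = e^0.686 ≈ 1.98575659959; balance ≈ 360,613.3985.
Account B is larger by 66,658.4732.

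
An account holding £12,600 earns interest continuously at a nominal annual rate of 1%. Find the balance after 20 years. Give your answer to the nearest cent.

£15,389.67

A = P·e^(rt) = 12,600·e^(0.01·20) = 12,600·e^0.2.
e^0.2 ≈ 1.2214027582, so A ≈ 15,389.6748.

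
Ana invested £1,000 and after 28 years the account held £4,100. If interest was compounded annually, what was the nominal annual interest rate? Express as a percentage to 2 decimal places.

The 28-period growth factor is 4,100/1,000 = 4.1.
r = 4.1^(1/28) − 1 ≈ 0.0516837, i.e. 5.16837%.

5.17%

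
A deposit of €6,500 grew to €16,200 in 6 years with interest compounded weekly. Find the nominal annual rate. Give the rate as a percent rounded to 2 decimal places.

15.24%

(1 + r/52)^312 = 16,200/6,500 = 2.49231.
1 + r/52 = 2.49231^(1/312) ≈ 1.002931, so r/52 ≈ 0.00293124.
r ≈ 52·0.00293124 = 15.24245%.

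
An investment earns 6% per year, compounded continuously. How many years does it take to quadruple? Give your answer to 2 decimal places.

23.10 years

e^(0.06t) = 4, so 0.06t = ln 4 ≈ 1.3863.
t ≈ 1.3863/0.06 ≈ 23.1049.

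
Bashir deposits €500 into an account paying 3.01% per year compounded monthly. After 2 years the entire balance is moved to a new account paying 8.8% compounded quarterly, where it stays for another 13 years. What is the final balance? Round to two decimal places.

€1,646.37

Phase 1: 500·(1 + 0.0301/12)^24 ≈ 530.9844.
Phase 2: 530.9844·(1 + 0.022)^52 ≈ 1,646.3735.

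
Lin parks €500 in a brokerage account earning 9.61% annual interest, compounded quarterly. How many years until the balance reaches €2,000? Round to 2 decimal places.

We need (1 + 0.024025)^(4t) = 4, so 4t = ln 4 / ln 1.024025 ≈ 58.3926.
t ≈ 58.3926/4 = 14.5981 years.

14.60 years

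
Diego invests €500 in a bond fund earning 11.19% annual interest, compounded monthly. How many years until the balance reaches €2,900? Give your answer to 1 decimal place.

(1 + 0.009325)^(12t) = 2,900/500 = 5.8.
12t·ln(1 + 0.009325) = ln(5.8); 12t = 1.7579/0.00928179 ≈ 189.3878.
t ≈ 15.7823 years.

15.8 years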